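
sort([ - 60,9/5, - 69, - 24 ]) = [-69,- 60, - 24 , 9/5 ]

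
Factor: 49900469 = 137^1*191^1*1907^1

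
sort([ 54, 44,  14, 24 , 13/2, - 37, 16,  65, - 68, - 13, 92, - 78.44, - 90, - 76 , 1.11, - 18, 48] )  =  [ - 90, - 78.44, - 76,- 68, - 37,-18, - 13 , 1.11 , 13/2,14 , 16,24, 44, 48 , 54,65, 92]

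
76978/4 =38489/2 = 19244.50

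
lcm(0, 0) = 0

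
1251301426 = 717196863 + 534104563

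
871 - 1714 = -843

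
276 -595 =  - 319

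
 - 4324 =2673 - 6997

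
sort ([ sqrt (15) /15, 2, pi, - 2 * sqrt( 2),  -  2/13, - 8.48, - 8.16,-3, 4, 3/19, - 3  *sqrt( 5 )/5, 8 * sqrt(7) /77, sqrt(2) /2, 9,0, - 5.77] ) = [  -  8.48,-8.16,-5.77, - 3,-2 * sqrt (2), - 3 * sqrt( 5)/5, -2/13, 0,3/19,sqrt( 15)/15, 8 * sqrt( 7 ) /77,sqrt( 2) /2, 2, pi, 4  ,  9 ] 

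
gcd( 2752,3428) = 4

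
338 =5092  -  4754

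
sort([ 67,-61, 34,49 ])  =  [ - 61,  34,49, 67]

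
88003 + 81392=169395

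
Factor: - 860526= - 2^1*3^2*47807^1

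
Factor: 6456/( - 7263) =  - 8/9 = -2^3*3^( -2)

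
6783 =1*6783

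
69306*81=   5613786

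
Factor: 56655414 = 2^1*3^2*31^1*101533^1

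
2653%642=85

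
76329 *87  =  6640623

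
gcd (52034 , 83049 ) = 1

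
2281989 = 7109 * 321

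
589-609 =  - 20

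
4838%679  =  85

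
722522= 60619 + 661903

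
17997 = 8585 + 9412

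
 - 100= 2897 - 2997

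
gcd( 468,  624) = 156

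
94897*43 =4080571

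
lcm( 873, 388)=3492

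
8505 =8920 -415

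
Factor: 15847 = 13^1*23^1*53^1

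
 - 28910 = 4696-33606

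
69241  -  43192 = 26049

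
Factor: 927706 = 2^1*13^1*31^1*1151^1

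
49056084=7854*6246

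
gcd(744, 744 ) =744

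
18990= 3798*5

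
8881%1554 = 1111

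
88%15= 13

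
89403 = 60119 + 29284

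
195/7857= 65/2619  =  0.02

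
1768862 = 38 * 46549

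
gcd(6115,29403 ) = 1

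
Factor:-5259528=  - 2^3*3^2*17^1*4297^1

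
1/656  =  1/656 = 0.00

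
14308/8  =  3577/2 =1788.50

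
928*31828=29536384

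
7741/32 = 7741/32 = 241.91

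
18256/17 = 18256/17=1073.88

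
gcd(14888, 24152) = 8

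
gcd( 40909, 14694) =1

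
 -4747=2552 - 7299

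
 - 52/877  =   - 1 + 825/877  =  -0.06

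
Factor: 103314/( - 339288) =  - 257/844 = - 2^( - 2 )*211^( - 1)*257^1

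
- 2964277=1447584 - 4411861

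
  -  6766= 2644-9410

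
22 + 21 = 43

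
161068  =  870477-709409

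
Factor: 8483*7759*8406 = 2^1*3^2*17^1*467^1*499^1 * 7759^1  =  553279532382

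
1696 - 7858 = -6162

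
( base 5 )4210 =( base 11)465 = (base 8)1053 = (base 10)555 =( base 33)GR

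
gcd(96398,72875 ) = 1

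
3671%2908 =763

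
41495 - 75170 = -33675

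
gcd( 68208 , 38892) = 84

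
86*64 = 5504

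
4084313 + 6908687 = 10993000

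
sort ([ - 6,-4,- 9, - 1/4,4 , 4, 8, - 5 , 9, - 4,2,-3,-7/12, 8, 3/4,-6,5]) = [ - 9,-6,  -  6, - 5, - 4, - 4,-3,-7/12,-1/4,3/4,2, 4,4,5  ,  8, 8,9 ]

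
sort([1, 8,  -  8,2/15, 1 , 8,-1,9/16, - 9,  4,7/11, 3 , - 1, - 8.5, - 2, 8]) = [ -9, - 8.5, - 8,  -  2,  -  1, - 1 , 2/15, 9/16, 7/11, 1,1,3, 4,8,8,  8]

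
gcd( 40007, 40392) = 11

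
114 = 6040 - 5926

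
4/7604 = 1/1901 = 0.00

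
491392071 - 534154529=-42762458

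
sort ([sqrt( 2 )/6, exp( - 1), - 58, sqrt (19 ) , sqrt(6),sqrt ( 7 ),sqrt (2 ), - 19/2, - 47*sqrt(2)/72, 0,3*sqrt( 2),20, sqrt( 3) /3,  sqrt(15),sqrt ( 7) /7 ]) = [ - 58, - 19/2, - 47*sqrt( 2)/72,0, sqrt( 2 )/6, exp ( - 1), sqrt ( 7) /7,sqrt( 3) /3, sqrt (2),sqrt( 6),sqrt(7 ),sqrt( 15),  3 * sqrt(2), sqrt( 19), 20 ] 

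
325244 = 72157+253087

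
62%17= 11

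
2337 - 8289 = - 5952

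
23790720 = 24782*960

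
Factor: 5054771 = 5054771^1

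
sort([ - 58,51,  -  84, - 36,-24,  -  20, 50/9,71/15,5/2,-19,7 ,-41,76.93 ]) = [ - 84,-58, - 41, - 36, - 24, - 20,- 19, 5/2, 71/15,50/9,7,51,76.93]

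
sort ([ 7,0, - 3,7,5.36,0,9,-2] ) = [ - 3, - 2, 0, 0, 5.36,7,  7,9]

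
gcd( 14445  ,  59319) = 27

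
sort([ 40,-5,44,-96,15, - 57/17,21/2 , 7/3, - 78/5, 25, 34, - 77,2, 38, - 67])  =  [ - 96,-77,-67, - 78/5, - 5,-57/17,  2, 7/3,21/2, 15 , 25,  34,  38,  40, 44 ] 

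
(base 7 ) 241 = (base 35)3m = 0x7F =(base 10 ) 127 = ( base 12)a7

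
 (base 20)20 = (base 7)55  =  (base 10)40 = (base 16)28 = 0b101000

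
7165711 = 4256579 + 2909132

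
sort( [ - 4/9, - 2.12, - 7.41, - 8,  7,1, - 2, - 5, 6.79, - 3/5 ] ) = [ - 8, - 7.41 , -5 , - 2.12, - 2, - 3/5, - 4/9,1, 6.79, 7] 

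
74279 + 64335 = 138614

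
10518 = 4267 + 6251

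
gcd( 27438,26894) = 34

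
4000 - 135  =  3865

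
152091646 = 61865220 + 90226426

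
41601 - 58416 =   -  16815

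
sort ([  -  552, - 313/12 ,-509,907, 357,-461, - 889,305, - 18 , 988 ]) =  [ - 889,-552,-509, - 461 ,-313/12, - 18, 305, 357, 907,988 ]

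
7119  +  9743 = 16862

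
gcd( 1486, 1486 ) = 1486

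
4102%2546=1556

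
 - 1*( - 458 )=458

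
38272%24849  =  13423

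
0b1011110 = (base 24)3m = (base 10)94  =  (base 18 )54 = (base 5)334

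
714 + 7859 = 8573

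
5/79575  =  1/15915 = 0.00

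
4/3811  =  4/3811 = 0.00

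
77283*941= 72723303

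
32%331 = 32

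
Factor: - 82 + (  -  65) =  - 147 = -  3^1*7^2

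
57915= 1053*55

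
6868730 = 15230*451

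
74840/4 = 18710 = 18710.00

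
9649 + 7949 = 17598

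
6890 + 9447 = 16337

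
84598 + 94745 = 179343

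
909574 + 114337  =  1023911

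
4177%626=421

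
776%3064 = 776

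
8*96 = 768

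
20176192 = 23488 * 859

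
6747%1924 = 975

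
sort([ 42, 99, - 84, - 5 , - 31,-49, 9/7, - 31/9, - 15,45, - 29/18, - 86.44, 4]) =[ - 86.44, - 84, - 49, - 31,-15,  -  5 , - 31/9,-29/18, 9/7 , 4,42, 45, 99]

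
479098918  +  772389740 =1251488658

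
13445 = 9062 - - 4383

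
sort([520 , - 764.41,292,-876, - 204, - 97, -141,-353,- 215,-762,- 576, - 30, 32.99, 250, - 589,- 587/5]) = [ - 876, - 764.41,  -  762, - 589,-576, - 353, - 215, - 204,- 141,-587/5,-97, -30,32.99, 250,292, 520 ]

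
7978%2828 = 2322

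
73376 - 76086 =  - 2710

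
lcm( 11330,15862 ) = 79310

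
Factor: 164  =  2^2*41^1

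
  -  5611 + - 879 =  - 6490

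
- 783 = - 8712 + 7929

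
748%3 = 1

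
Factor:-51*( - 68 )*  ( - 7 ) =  - 2^2 * 3^1 * 7^1*17^2 = - 24276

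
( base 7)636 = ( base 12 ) 229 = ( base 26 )c9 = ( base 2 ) 101000001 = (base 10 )321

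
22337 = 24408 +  - 2071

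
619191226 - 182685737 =436505489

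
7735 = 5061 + 2674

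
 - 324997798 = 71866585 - 396864383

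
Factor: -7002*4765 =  - 33364530 = - 2^1*3^2*5^1*389^1*953^1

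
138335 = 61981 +76354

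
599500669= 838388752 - 238888083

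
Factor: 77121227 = 77121227^1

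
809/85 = 809/85 = 9.52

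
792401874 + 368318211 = 1160720085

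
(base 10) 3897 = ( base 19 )af2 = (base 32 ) 3PP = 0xf39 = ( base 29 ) 4IB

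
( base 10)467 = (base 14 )255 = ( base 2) 111010011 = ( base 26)hp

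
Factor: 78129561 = 3^1 *619^1*42073^1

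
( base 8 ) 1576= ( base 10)894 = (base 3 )1020010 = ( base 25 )1AJ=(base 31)sq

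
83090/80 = 8309/8 = 1038.62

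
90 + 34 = 124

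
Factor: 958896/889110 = 53272/49395 = 2^3  *3^(-1)*5^ ( - 1 ) *37^( - 1)*89^(-1)*6659^1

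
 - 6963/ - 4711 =6963/4711 = 1.48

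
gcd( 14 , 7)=7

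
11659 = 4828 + 6831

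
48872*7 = 342104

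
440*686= 301840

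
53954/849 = 63 + 467/849= 63.55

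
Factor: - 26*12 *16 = -4992= -  2^7*3^1*13^1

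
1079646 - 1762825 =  - 683179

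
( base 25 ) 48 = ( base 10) 108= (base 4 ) 1230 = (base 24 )4c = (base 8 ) 154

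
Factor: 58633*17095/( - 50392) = -2^( - 3)*5^1*13^1*17^1*  263^1*3449^1*6299^( - 1) = - 1002331135/50392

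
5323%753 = 52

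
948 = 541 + 407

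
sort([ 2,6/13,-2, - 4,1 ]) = [ - 4, - 2, 6/13, 1,2]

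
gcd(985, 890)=5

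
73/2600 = 73/2600 = 0.03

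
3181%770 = 101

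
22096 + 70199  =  92295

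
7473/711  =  10 + 121/237 = 10.51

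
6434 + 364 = 6798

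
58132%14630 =14242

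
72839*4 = 291356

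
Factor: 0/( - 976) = 0^1=0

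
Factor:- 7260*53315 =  - 387066900 = - 2^2*3^1*5^2*11^2*10663^1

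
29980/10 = 2998 = 2998.00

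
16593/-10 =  - 1660+ 7/10 = -1659.30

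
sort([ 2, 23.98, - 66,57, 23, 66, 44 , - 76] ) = [ - 76,  -  66 , 2, 23,23.98,44, 57,66 ]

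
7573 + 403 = 7976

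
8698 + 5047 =13745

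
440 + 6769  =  7209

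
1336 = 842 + 494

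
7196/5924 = 1 +318/1481= 1.21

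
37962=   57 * 666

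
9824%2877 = 1193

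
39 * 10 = 390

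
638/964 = 319/482 = 0.66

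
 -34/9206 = -17/4603 = -0.00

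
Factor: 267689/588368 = 2^( - 4)*11^( - 1)*41^1*3343^( - 1)*6529^1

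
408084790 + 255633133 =663717923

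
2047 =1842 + 205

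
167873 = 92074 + 75799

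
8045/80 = 1609/16  =  100.56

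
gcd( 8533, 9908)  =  1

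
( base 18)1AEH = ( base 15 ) 2b7b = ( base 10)9341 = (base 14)3593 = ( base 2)10010001111101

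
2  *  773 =1546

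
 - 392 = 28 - 420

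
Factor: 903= 3^1*7^1*43^1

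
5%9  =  5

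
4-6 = -2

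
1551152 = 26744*58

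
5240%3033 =2207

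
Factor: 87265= 5^1*31^1*563^1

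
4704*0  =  0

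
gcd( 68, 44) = 4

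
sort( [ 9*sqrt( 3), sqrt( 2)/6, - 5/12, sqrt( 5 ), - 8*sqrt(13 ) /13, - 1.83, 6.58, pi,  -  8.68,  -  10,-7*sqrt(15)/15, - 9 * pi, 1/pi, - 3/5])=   [ - 9*pi, - 10, - 8.68, - 8 * sqrt(13)/13, - 1.83, - 7*sqrt(15)/15, - 3/5 , - 5/12,sqrt(2) /6,1/pi, sqrt( 5 ) , pi,6.58, 9 * sqrt(3)]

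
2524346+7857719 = 10382065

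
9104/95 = 95 + 79/95 = 95.83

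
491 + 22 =513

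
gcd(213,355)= 71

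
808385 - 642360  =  166025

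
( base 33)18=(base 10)41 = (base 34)17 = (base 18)25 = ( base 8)51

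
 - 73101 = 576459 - 649560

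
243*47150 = 11457450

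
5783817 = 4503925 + 1279892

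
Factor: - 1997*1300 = -2^2*5^2*13^1*  1997^1 = -2596100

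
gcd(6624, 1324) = 4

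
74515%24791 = 142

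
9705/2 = 9705/2  =  4852.50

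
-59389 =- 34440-24949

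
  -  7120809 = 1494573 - 8615382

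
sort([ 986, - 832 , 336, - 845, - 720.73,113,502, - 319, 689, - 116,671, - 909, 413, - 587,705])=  [ - 909 , - 845 , - 832,-720.73, - 587 , - 319, - 116,113,336,413, 502, 671,689,705,986]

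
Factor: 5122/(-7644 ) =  - 197/294  =  - 2^( - 1 )*3^ (-1 ) * 7^( - 2)*197^1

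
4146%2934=1212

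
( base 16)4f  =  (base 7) 142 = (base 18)47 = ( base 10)79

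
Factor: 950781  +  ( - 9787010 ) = -8836229 = -37^1* 79^1 * 3023^1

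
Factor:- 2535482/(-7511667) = 2^1*3^( - 1)*17^1*29^(- 1 )*74573^1*86341^ ( - 1 ) 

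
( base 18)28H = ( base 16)329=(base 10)809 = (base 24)19h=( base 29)RQ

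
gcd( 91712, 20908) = 4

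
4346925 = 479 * 9075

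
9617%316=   137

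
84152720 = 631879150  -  547726430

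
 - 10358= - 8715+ - 1643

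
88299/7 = 12614 + 1/7=12614.14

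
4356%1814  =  728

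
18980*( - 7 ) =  -132860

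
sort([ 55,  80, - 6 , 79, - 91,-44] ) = [-91 , - 44, - 6, 55,79, 80]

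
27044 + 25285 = 52329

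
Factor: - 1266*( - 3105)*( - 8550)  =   - 33609451500 = - 2^2*3^6*5^3*19^1*23^1*211^1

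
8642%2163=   2153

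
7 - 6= 1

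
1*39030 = 39030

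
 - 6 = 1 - 7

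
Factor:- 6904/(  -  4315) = 2^3*5^( - 1 ) = 8/5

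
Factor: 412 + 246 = 2^1*7^1 *47^1 = 658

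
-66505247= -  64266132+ - 2239115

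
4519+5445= 9964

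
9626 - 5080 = 4546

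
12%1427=12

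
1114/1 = 1114=1114.00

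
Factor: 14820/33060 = 13/29 =13^1 * 29^( - 1)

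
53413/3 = 53413/3 =17804.33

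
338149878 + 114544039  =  452693917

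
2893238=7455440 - 4562202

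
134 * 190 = 25460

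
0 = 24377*0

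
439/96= 4  +  55/96= 4.57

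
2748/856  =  687/214 = 3.21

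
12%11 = 1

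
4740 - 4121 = 619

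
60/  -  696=-1 + 53/58 = - 0.09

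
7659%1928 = 1875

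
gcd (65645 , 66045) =5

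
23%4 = 3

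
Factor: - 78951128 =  - 2^3*17^1*751^1*773^1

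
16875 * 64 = 1080000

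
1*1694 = 1694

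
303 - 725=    - 422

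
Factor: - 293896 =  - 2^3*17^1*2161^1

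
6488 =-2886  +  9374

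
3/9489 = 1/3163=0.00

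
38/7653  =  38/7653 = 0.00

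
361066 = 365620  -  4554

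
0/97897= 0=0.00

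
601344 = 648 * 928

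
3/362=3/362 = 0.01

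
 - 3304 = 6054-9358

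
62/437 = 62/437 =0.14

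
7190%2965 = 1260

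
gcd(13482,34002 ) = 18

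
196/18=10+8/9 = 10.89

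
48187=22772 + 25415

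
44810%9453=6998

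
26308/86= 13154/43 = 305.91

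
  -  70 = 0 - 70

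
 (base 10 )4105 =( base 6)31001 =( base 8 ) 10011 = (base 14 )16D3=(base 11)30a2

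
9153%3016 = 105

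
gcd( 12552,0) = 12552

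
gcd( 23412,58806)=6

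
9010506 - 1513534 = 7496972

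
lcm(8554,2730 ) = 128310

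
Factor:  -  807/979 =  - 3^1*11^( - 1 )*89^(- 1)*269^1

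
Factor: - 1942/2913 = - 2^1 *3^ (-1)   =  -2/3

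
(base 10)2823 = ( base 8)5407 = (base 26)44F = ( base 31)2T2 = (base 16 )b07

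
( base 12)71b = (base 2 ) 10000000111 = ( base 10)1031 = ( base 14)539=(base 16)407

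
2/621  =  2/621 = 0.00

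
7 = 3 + 4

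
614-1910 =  - 1296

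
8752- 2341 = 6411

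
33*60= 1980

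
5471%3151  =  2320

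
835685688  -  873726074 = -38040386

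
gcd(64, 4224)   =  64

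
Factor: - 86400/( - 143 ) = 2^7*3^3*5^2*11^( - 1) * 13^(  -  1)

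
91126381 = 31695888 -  - 59430493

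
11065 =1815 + 9250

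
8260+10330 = 18590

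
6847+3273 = 10120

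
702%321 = 60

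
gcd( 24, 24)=24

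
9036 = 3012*3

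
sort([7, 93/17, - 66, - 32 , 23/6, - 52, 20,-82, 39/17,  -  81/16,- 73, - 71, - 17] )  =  [ - 82, - 73, - 71, -66, - 52 , - 32, - 17, - 81/16, 39/17,23/6,93/17, 7, 20]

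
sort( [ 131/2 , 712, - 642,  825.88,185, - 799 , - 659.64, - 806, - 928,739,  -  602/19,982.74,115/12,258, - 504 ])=[ -928,- 806, - 799, - 659.64, - 642, - 504  , -602/19,115/12, 131/2, 185, 258, 712, 739,  825.88,  982.74]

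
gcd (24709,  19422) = 1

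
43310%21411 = 488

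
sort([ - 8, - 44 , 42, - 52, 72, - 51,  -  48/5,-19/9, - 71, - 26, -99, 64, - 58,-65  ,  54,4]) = [ - 99 , - 71, - 65,- 58, - 52, - 51, -44, -26, - 48/5 , - 8, - 19/9, 4,42,  54, 64, 72]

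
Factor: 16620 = 2^2*3^1*5^1*277^1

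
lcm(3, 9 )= 9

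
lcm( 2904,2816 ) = 92928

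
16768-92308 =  - 75540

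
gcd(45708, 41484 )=12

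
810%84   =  54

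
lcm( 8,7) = 56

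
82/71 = 82/71 = 1.15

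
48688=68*716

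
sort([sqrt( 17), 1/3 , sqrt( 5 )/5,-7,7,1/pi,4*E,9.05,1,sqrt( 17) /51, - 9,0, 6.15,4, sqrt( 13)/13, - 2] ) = [ - 9, - 7,  -  2, 0,sqrt(17 )/51, sqrt(13) /13, 1/pi,1/3 , sqrt( 5)/5, 1, 4,sqrt(17),6.15,7,9.05,  4*E]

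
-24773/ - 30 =825+23/30 = 825.77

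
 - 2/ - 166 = 1/83 = 0.01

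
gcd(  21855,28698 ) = 3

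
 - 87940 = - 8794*10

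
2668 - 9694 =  - 7026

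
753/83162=753/83162 = 0.01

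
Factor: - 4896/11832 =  - 12/29 = - 2^2*3^1*29^( - 1)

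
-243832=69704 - 313536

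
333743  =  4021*83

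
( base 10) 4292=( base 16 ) 10C4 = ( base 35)3HM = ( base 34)3O8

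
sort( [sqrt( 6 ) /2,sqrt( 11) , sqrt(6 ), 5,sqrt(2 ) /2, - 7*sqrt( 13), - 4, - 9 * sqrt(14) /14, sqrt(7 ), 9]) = [ - 7 * sqrt( 13), - 4, - 9*sqrt(14) /14, sqrt(2 ) /2,sqrt( 6)/2, sqrt(6 ), sqrt(7) , sqrt(11),5,  9]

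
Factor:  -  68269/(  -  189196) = 2^( - 2)*7^(-1) *29^( - 1)*293^1 = 293/812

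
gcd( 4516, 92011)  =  1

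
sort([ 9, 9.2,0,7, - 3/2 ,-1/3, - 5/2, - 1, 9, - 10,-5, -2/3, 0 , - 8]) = [ - 10, - 8, - 5, - 5/2, - 3/2,-1 , - 2/3,  -  1/3,  0, 0, 7,  9, 9, 9.2 ] 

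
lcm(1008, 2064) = 43344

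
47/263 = 47/263 = 0.18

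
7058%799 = 666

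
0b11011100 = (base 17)CG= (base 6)1004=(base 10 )220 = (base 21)aa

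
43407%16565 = 10277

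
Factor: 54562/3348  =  27281/1674 = 2^ ( - 1)*3^( - 3 )*31^(-1) * 27281^1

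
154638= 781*198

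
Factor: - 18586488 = - 2^3*3^1*79^1 * 9803^1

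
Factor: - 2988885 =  - 3^1*5^1*29^1*6871^1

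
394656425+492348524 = 887004949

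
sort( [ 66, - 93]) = [ - 93,66 ] 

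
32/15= 2+2/15 = 2.13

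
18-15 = 3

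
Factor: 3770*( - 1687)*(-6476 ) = 41187295240 = 2^3*5^1*7^1*13^1*29^1*241^1*1619^1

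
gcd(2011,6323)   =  1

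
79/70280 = 79/70280 = 0.00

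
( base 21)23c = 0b1110111101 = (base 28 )165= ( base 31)UR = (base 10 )957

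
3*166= 498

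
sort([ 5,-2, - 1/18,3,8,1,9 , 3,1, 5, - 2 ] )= [-2, - 2, - 1/18, 1,  1, 3 , 3, 5,5, 8, 9 ] 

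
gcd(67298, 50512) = 154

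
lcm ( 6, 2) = 6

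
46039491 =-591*( - 77901 ) 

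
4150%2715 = 1435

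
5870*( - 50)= - 293500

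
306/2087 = 306/2087=0.15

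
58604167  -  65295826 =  - 6691659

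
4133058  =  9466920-5333862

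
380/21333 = 380/21333 = 0.02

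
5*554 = 2770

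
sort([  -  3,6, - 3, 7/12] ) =[-3, - 3, 7/12,6]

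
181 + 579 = 760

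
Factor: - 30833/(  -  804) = 2^(  -  2)*3^(- 1)* 11^1*67^ ( -1)* 2803^1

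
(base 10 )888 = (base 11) 738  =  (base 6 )4040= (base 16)378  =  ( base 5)12023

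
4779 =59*81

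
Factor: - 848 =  - 2^4*53^1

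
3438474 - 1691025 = 1747449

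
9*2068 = 18612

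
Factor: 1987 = 1987^1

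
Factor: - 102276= -2^2*3^3*947^1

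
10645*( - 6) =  - 63870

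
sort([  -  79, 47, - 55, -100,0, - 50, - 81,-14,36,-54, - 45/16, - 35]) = [ - 100,-81,-79, - 55,-54,-50,-35 ,  -  14,  -  45/16, 0,36,47 ] 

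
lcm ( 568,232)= 16472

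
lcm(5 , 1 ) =5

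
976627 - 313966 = 662661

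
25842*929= 24007218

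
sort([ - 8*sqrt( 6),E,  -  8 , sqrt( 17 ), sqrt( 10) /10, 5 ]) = [-8*sqrt(6),  -  8, sqrt( 10) /10,E,sqrt( 17 ), 5]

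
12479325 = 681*18325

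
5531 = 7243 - 1712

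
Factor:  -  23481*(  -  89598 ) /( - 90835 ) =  - 2103850638/90835= - 2^1*3^3*5^( - 1)*37^(-1 )*109^1*137^1*491^(  -  1)*2609^1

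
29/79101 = 29/79101 = 0.00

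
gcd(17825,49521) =1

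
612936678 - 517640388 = 95296290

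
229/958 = 229/958 = 0.24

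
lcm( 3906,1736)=15624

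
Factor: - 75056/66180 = -2^2 *3^( - 1) * 5^(-1) * 1103^ ( - 1) * 4691^1 = - 18764/16545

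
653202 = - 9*( - 72578)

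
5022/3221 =1  +  1801/3221 =1.56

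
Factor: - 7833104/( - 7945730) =2^3*5^( - 1 ) * 13^(-1 )*67^1*7307^1 * 61121^(- 1 )=3916552/3972865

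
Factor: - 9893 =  - 13^1 * 761^1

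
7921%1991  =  1948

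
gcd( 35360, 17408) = 544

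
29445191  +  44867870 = 74313061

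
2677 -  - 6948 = 9625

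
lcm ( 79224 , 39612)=79224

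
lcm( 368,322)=2576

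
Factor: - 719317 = - 37^1 * 19441^1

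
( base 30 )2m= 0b1010010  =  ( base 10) 82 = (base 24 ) 3a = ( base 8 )122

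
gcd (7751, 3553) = 1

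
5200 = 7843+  - 2643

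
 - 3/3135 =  - 1/1045= - 0.00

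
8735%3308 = 2119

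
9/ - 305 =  - 9/305 = -0.03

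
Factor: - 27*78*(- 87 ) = 2^1 *3^5*13^1 * 29^1 = 183222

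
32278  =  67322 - 35044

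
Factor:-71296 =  - 2^7*557^1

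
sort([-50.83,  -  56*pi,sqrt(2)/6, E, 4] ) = [- 56 * pi,-50.83, sqrt( 2)/6, E, 4]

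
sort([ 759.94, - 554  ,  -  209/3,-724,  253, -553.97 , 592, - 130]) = [ - 724, - 554, - 553.97,  -  130, - 209/3,253,592, 759.94] 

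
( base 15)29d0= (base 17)1e0b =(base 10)8970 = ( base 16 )230a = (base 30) 9T0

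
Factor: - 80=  - 2^4*5^1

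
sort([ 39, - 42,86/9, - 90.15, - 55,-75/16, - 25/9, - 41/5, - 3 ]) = [-90.15,  -  55 ,-42, - 41/5, - 75/16, - 3,-25/9 , 86/9, 39]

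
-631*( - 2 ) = 1262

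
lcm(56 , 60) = 840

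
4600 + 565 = 5165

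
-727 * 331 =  - 240637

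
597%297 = 3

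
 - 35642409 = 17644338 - 53286747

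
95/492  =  95/492 = 0.19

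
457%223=11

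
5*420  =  2100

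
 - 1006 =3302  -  4308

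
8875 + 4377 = 13252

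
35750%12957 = 9836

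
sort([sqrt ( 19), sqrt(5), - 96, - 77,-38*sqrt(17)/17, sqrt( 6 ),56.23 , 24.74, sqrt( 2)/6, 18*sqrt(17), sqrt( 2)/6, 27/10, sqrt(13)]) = [ - 96,-77, - 38*sqrt (17)/17, sqrt(2 ) /6,  sqrt( 2)/6, sqrt( 5), sqrt( 6), 27/10, sqrt(13),sqrt(19), 24.74,56.23, 18 *sqrt(17)]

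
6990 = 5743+1247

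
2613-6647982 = -6645369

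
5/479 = 5/479 = 0.01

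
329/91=3 + 8/13 = 3.62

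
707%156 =83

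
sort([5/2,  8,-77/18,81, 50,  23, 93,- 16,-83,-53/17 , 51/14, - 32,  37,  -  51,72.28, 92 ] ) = [-83,-51,-32,-16, - 77/18,-53/17,5/2, 51/14,8, 23,37,50, 72.28 , 81, 92,  93 ] 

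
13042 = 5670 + 7372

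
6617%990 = 677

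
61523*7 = 430661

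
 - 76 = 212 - 288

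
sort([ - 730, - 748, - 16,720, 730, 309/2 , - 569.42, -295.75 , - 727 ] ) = [ - 748 , - 730, - 727 , - 569.42 , - 295.75, - 16, 309/2, 720, 730]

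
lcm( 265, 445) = 23585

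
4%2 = 0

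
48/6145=48/6145 = 0.01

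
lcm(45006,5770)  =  225030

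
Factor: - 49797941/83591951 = - 49797941^1 * 83591951^( - 1 )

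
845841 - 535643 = 310198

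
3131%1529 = 73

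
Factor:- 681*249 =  - 169569 = -3^2*83^1*227^1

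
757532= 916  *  827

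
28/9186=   14/4593 = 0.00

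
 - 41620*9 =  - 374580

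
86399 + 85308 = 171707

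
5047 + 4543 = 9590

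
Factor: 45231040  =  2^6*5^1*107^1 *1321^1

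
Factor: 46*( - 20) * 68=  - 2^5*5^1*17^1*23^1= - 62560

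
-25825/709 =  - 25825/709 = - 36.42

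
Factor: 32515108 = 2^2*337^1 *24121^1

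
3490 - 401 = 3089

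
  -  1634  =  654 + -2288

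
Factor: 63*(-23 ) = -1449 = - 3^2*7^1*23^1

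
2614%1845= 769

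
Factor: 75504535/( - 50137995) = -15100907/10027599= -3^( - 1)*139^( - 2 )*173^ ( - 1)*15100907^1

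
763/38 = 20 + 3/38 = 20.08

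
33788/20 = 8447/5 = 1689.40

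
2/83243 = 2/83243 = 0.00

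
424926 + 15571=440497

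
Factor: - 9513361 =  -11^1*13^1*71^1*937^1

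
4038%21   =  6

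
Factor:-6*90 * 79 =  - 42660 = - 2^2 * 3^3*5^1*79^1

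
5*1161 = 5805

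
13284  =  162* 82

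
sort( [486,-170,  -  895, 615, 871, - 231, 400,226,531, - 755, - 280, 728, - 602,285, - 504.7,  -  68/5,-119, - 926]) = [ -926 , - 895, - 755,  -  602, - 504.7,- 280, - 231 , - 170, - 119,  -  68/5, 226, 285,400,486, 531, 615,  728, 871]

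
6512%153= 86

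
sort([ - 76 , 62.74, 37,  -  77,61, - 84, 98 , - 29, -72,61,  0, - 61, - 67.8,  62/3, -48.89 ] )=[- 84, - 77, - 76, - 72, - 67.8,-61,-48.89 ,-29,0, 62/3,37, 61 , 61, 62.74 , 98 ]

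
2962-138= 2824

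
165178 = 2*82589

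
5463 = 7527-2064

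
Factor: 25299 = 3^3*937^1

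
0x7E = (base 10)126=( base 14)90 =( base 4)1332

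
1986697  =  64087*31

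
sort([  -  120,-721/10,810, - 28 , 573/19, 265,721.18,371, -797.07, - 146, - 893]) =[-893, - 797.07, - 146,-120,  -  721/10 ,-28,573/19 , 265, 371,721.18,810]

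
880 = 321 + 559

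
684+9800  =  10484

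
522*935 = 488070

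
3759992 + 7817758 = 11577750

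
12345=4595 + 7750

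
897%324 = 249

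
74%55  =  19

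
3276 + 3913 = 7189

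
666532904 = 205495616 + 461037288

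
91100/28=22775/7 = 3253.57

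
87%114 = 87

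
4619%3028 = 1591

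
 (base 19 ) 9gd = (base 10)3566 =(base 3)11220002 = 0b110111101110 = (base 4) 313232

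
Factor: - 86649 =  - 3^1*17^1 * 1699^1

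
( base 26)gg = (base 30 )EC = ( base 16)1B0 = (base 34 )co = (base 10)432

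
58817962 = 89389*658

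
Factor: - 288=-2^5*3^2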